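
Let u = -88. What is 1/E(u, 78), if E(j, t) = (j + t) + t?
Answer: 1/68 ≈ 0.014706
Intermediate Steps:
E(j, t) = j + 2*t
1/E(u, 78) = 1/(-88 + 2*78) = 1/(-88 + 156) = 1/68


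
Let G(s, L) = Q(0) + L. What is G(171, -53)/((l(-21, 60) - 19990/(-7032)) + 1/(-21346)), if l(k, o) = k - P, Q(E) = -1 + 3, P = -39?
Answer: -1913839668/782147701 ≈ -2.4469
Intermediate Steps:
Q(E) = 2
l(k, o) = 39 + k (l(k, o) = k - 1*(-39) = k + 39 = 39 + k)
G(s, L) = 2 + L
G(171, -53)/((l(-21, 60) - 19990/(-7032)) + 1/(-21346)) = (2 - 53)/(((39 - 21) - 19990/(-7032)) + 1/(-21346)) = -51/((18 - 19990*(-1/7032)) - 1/21346) = -51/((18 + 9995/3516) - 1/21346) = -51/(73283/3516 - 1/21346) = -51/782147701/37526268 = -51*37526268/782147701 = -1913839668/782147701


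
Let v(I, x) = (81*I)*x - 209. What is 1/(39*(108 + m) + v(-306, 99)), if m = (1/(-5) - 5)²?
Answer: -25/61218911 ≈ -4.0837e-7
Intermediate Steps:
m = 676/25 (m = (-⅕ - 5)² = (-26/5)² = 676/25 ≈ 27.040)
v(I, x) = -209 + 81*I*x (v(I, x) = 81*I*x - 209 = -209 + 81*I*x)
1/(39*(108 + m) + v(-306, 99)) = 1/(39*(108 + 676/25) + (-209 + 81*(-306)*99)) = 1/(39*(3376/25) + (-209 - 2453814)) = 1/(131664/25 - 2454023) = 1/(-61218911/25) = -25/61218911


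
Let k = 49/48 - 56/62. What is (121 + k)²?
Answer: 32480329729/2214144 ≈ 14669.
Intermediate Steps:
k = 175/1488 (k = 49*(1/48) - 56*1/62 = 49/48 - 28/31 = 175/1488 ≈ 0.11761)
(121 + k)² = (121 + 175/1488)² = (180223/1488)² = 32480329729/2214144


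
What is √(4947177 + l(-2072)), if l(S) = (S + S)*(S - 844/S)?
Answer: √13531857 ≈ 3678.6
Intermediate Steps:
l(S) = 2*S*(S - 844/S) (l(S) = (2*S)*(S - 844/S) = 2*S*(S - 844/S))
√(4947177 + l(-2072)) = √(4947177 + (-1688 + 2*(-2072)²)) = √(4947177 + (-1688 + 2*4293184)) = √(4947177 + (-1688 + 8586368)) = √(4947177 + 8584680) = √13531857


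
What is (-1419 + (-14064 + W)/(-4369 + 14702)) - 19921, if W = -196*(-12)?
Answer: -220517932/10333 ≈ -21341.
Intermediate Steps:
W = 2352
(-1419 + (-14064 + W)/(-4369 + 14702)) - 19921 = (-1419 + (-14064 + 2352)/(-4369 + 14702)) - 19921 = (-1419 - 11712/10333) - 19921 = -14674239/10333 - 19921 = -220517932/10333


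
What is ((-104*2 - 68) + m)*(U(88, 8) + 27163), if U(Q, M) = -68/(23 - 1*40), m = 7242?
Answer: 189245322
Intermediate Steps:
U(Q, M) = 4 (U(Q, M) = -68/(23 - 40) = -68/(-17) = -68*(-1/17) = 4)
((-104*2 - 68) + m)*(U(88, 8) + 27163) = ((-104*2 - 68) + 7242)*(4 + 27163) = ((-208 - 68) + 7242)*27167 = (-276 + 7242)*27167 = 6966*27167 = 189245322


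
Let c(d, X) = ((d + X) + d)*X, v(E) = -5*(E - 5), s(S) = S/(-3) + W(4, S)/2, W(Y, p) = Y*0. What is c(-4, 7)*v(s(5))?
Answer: -700/3 ≈ -233.33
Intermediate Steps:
W(Y, p) = 0
s(S) = -S/3 (s(S) = S/(-3) + 0/2 = S*(-⅓) + 0*(½) = -S/3 + 0 = -S/3)
v(E) = 25 - 5*E (v(E) = -5*(-5 + E) = 25 - 5*E)
c(d, X) = X*(X + 2*d) (c(d, X) = ((X + d) + d)*X = (X + 2*d)*X = X*(X + 2*d))
c(-4, 7)*v(s(5)) = (7*(7 + 2*(-4)))*(25 - (-5)*5/3) = (7*(7 - 8))*(25 - 5*(-5/3)) = (7*(-1))*(25 + 25/3) = -7*100/3 = -700/3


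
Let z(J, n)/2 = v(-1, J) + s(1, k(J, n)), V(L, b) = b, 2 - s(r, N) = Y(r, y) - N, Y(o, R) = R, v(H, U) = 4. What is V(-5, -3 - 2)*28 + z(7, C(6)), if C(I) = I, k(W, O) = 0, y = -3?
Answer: -122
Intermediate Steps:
s(r, N) = 5 + N (s(r, N) = 2 - (-3 - N) = 2 + (3 + N) = 5 + N)
z(J, n) = 18 (z(J, n) = 2*(4 + (5 + 0)) = 2*(4 + 5) = 2*9 = 18)
V(-5, -3 - 2)*28 + z(7, C(6)) = (-3 - 2)*28 + 18 = -5*28 + 18 = -140 + 18 = -122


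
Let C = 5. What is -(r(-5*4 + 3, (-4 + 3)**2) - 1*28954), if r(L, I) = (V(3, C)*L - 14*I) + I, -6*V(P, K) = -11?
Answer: 173989/6 ≈ 28998.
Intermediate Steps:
V(P, K) = 11/6 (V(P, K) = -1/6*(-11) = 11/6)
r(L, I) = -13*I + 11*L/6 (r(L, I) = (11*L/6 - 14*I) + I = (-14*I + 11*L/6) + I = -13*I + 11*L/6)
-(r(-5*4 + 3, (-4 + 3)**2) - 1*28954) = -((-13*(-4 + 3)**2 + 11*(-5*4 + 3)/6) - 1*28954) = -((-13*(-1)**2 + 11*(-20 + 3)/6) - 28954) = -((-13*1 + (11/6)*(-17)) - 28954) = -((-13 - 187/6) - 28954) = -(-265/6 - 28954) = -1*(-173989/6) = 173989/6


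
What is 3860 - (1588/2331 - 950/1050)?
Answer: 8998181/2331 ≈ 3860.2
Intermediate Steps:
3860 - (1588/2331 - 950/1050) = 3860 - (1588*(1/2331) - 950*1/1050) = 3860 - (1588/2331 - 19/21) = 3860 - 1*(-521/2331) = 3860 + 521/2331 = 8998181/2331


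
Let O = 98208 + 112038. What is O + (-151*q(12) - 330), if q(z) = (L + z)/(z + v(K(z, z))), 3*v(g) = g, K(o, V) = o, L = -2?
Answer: 1678573/8 ≈ 2.0982e+5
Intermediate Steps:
v(g) = g/3
q(z) = 3*(-2 + z)/(4*z) (q(z) = (-2 + z)/(z + z/3) = (-2 + z)/((4*z/3)) = (-2 + z)*(3/(4*z)) = 3*(-2 + z)/(4*z))
O = 210246
O + (-151*q(12) - 330) = 210246 + (-453*(-2 + 12)/(4*12) - 330) = 210246 + (-453*10/(4*12) - 330) = 210246 + (-151*5/8 - 330) = 210246 + (-755/8 - 330) = 210246 - 3395/8 = 1678573/8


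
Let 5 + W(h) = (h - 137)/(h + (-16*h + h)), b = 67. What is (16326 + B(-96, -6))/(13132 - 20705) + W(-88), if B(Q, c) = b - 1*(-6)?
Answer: -68557173/9329936 ≈ -7.3481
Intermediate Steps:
B(Q, c) = 73 (B(Q, c) = 67 - 1*(-6) = 67 + 6 = 73)
W(h) = -5 - (-137 + h)/(14*h) (W(h) = -5 + (h - 137)/(h + (-16*h + h)) = -5 + (-137 + h)/(h - 15*h) = -5 + (-137 + h)/((-14*h)) = -5 + (-137 + h)*(-1/(14*h)) = -5 - (-137 + h)/(14*h))
(16326 + B(-96, -6))/(13132 - 20705) + W(-88) = (16326 + 73)/(13132 - 20705) + (1/14)*(137 - 71*(-88))/(-88) = 16399/(-7573) + (1/14)*(-1/88)*(137 + 6248) = 16399*(-1/7573) + (1/14)*(-1/88)*6385 = -16399/7573 - 6385/1232 = -68557173/9329936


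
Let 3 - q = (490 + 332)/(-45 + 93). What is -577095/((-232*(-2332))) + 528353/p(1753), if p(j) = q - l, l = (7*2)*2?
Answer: -2287007708791/182325088 ≈ -12544.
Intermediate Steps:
q = -113/8 (q = 3 - (490 + 332)/(-45 + 93) = 3 - 822/48 = 3 - 1*137/8 = 3 - 137/8 = -113/8 ≈ -14.125)
l = 28 (l = 14*2 = 28)
p(j) = -337/8 (p(j) = -113/8 - 1*28 = -113/8 - 28 = -337/8)
-577095/((-232*(-2332))) + 528353/p(1753) = -577095/((-232*(-2332))) + 528353/(-337/8) = -577095/541024 + 528353*(-8/337) = -577095*1/541024 - 4226824/337 = -577095/541024 - 4226824/337 = -2287007708791/182325088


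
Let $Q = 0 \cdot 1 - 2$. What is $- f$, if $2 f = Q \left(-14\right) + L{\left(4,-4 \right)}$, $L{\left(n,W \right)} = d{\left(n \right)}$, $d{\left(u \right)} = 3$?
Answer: $- \frac{31}{2} \approx -15.5$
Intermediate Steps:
$L{\left(n,W \right)} = 3$
$Q = -2$ ($Q = 0 - 2 = -2$)
$f = \frac{31}{2}$ ($f = \frac{\left(-2\right) \left(-14\right) + 3}{2} = \frac{28 + 3}{2} = \frac{1}{2} \cdot 31 = \frac{31}{2} \approx 15.5$)
$- f = \left(-1\right) \frac{31}{2} = - \frac{31}{2}$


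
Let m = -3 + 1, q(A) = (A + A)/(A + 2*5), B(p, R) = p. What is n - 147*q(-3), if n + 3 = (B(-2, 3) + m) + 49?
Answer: 168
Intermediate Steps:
q(A) = 2*A/(10 + A) (q(A) = (2*A)/(A + 10) = (2*A)/(10 + A) = 2*A/(10 + A))
m = -2
n = 42 (n = -3 + ((-2 - 2) + 49) = -3 + (-4 + 49) = -3 + 45 = 42)
n - 147*q(-3) = 42 - 294*(-3)/(10 - 3) = 42 - 294*(-3)/7 = 42 - 147*(-6/7) = 42 + 126 = 168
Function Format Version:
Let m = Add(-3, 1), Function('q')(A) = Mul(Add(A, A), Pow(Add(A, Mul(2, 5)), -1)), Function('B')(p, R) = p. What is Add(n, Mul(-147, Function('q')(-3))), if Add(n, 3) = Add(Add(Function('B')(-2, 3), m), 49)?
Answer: 168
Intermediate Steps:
Function('q')(A) = Mul(2, A, Pow(Add(10, A), -1)) (Function('q')(A) = Mul(Mul(2, A), Pow(Add(A, 10), -1)) = Mul(Mul(2, A), Pow(Add(10, A), -1)) = Mul(2, A, Pow(Add(10, A), -1)))
m = -2
n = 42 (n = Add(-3, Add(Add(-2, -2), 49)) = Add(-3, Add(-4, 49)) = Add(-3, 45) = 42)
Add(n, Mul(-147, Function('q')(-3))) = Add(42, Mul(-147, Mul(2, -3, Pow(Add(10, -3), -1)))) = Add(42, Mul(-147, Mul(2, -3, Pow(7, -1)))) = Add(42, Mul(-147, Mul(2, -3, Rational(1, 7)))) = Add(42, Mul(-147, Rational(-6, 7))) = Add(42, 126) = 168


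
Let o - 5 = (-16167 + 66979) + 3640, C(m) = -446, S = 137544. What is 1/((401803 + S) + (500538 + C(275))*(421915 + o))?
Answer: 1/238230365571 ≈ 4.1976e-12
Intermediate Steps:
o = 54457 (o = 5 + ((-16167 + 66979) + 3640) = 5 + (50812 + 3640) = 5 + 54452 = 54457)
1/((401803 + S) + (500538 + C(275))*(421915 + o)) = 1/((401803 + 137544) + (500538 - 446)*(421915 + 54457)) = 1/(539347 + 500092*476372) = 1/(539347 + 238229826224) = 1/238230365571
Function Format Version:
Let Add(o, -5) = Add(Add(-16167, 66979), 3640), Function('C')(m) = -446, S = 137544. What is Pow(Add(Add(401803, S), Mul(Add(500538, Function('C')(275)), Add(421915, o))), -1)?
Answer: Rational(1, 238230365571) ≈ 4.1976e-12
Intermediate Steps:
o = 54457 (o = Add(5, Add(Add(-16167, 66979), 3640)) = Add(5, Add(50812, 3640)) = Add(5, 54452) = 54457)
Pow(Add(Add(401803, S), Mul(Add(500538, Function('C')(275)), Add(421915, o))), -1) = Pow(Add(Add(401803, 137544), Mul(Add(500538, -446), Add(421915, 54457))), -1) = Pow(Add(539347, Mul(500092, 476372)), -1) = Pow(Add(539347, 238229826224), -1) = Pow(238230365571, -1) = Rational(1, 238230365571)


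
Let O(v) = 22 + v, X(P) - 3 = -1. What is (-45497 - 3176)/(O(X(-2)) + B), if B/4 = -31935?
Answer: 48673/127716 ≈ 0.38110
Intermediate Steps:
B = -127740 (B = 4*(-31935) = -127740)
X(P) = 2 (X(P) = 3 - 1 = 2)
(-45497 - 3176)/(O(X(-2)) + B) = (-45497 - 3176)/((22 + 2) - 127740) = -48673/(24 - 127740) = -48673/(-127716) = -48673*(-1/127716) = 48673/127716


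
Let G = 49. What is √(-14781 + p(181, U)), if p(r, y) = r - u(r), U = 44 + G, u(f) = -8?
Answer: 16*I*√57 ≈ 120.8*I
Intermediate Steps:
U = 93 (U = 44 + 49 = 93)
p(r, y) = 8 + r (p(r, y) = r - 1*(-8) = r + 8 = 8 + r)
√(-14781 + p(181, U)) = √(-14781 + (8 + 181)) = √(-14781 + 189) = √(-14592) = 16*I*√57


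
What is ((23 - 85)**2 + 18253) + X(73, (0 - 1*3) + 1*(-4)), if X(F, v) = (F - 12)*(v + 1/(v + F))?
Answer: 1430281/66 ≈ 21671.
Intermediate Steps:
X(F, v) = (-12 + F)*(v + 1/(F + v))
((23 - 85)**2 + 18253) + X(73, (0 - 1*3) + 1*(-4)) = ((23 - 85)**2 + 18253) + (-12 + 73 - 12*((0 - 1*3) + 1*(-4))**2 + 73*((0 - 1*3) + 1*(-4))**2 + ((0 - 1*3) + 1*(-4))*73**2 - 12*73*((0 - 1*3) + 1*(-4)))/(73 + ((0 - 1*3) + 1*(-4))) = ((-62)**2 + 18253) + (-12 + 73 - 12*((0 - 3) - 4)**2 + 73*((0 - 3) - 4)**2 + ((0 - 3) - 4)*5329 - 12*73*((0 - 3) - 4))/(73 + ((0 - 3) - 4)) = (3844 + 18253) + (-12 + 73 - 12*(-3 - 4)**2 + 73*(-3 - 4)**2 + (-3 - 4)*5329 - 12*73*(-3 - 4))/(73 + (-3 - 4)) = 22097 + (-12 + 73 - 12*(-7)**2 + 73*(-7)**2 - 7*5329 - 12*73*(-7))/(73 - 7) = 22097 + (-12 + 73 - 12*49 + 73*49 - 37303 + 6132)/66 = 22097 + (-12 + 73 - 588 + 3577 - 37303 + 6132)/66 = 22097 + (1/66)*(-28121) = 22097 - 28121/66 = 1430281/66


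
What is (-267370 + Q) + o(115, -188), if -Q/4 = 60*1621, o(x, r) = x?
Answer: -656295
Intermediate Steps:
Q = -389040 (Q = -240*1621 = -4*97260 = -389040)
(-267370 + Q) + o(115, -188) = (-267370 - 389040) + 115 = -656410 + 115 = -656295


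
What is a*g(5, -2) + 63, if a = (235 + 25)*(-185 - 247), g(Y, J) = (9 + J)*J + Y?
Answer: 1010943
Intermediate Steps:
g(Y, J) = Y + J*(9 + J) (g(Y, J) = J*(9 + J) + Y = Y + J*(9 + J))
a = -112320 (a = 260*(-432) = -112320)
a*g(5, -2) + 63 = -112320*(5 + (-2)² + 9*(-2)) + 63 = -112320*(5 + 4 - 18) + 63 = -112320*(-9) + 63 = 1010880 + 63 = 1010943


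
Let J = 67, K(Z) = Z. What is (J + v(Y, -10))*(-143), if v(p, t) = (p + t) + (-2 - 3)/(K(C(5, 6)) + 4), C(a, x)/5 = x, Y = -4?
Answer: -256971/34 ≈ -7558.0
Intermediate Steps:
C(a, x) = 5*x
v(p, t) = -5/34 + p + t (v(p, t) = (p + t) + (-2 - 3)/(5*6 + 4) = (p + t) - 5/(30 + 4) = (p + t) - 5/34 = -5/34 + p + t)
(J + v(Y, -10))*(-143) = (67 + (-5/34 - 4 - 10))*(-143) = (67 - 481/34)*(-143) = (1797/34)*(-143) = -256971/34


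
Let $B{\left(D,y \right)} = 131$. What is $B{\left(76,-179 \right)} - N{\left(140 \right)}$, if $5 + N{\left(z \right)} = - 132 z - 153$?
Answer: $18769$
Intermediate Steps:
$N{\left(z \right)} = -158 - 132 z$ ($N{\left(z \right)} = -5 - \left(153 + 132 z\right) = -158 - 132 z$)
$B{\left(76,-179 \right)} - N{\left(140 \right)} = 131 - \left(-158 - 18480\right) = 131 - -18638 = 131 + 18638 = 18769$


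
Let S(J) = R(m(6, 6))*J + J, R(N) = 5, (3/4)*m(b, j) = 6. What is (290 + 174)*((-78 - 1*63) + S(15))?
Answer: -23664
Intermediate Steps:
m(b, j) = 8 (m(b, j) = (4/3)*6 = 8)
S(J) = 6*J (S(J) = 5*J + J = 6*J)
(290 + 174)*((-78 - 1*63) + S(15)) = (290 + 174)*((-78 - 1*63) + 6*15) = 464*((-78 - 63) + 90) = 464*(-141 + 90) = 464*(-51) = -23664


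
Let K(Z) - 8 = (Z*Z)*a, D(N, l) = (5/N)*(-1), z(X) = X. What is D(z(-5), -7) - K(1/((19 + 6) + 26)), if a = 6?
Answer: -6071/867 ≈ -7.0023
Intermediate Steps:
D(N, l) = -5/N
K(Z) = 8 + 6*Z**2 (K(Z) = 8 + (Z*Z)*6 = 8 + Z**2*6 = 8 + 6*Z**2)
D(z(-5), -7) - K(1/((19 + 6) + 26)) = -5/(-5) - (8 + 6*(1/((19 + 6) + 26))**2) = -5*(-1/5) - (8 + 6*(1/(25 + 26))**2) = 1 - (8 + 6*(1/51)**2) = 1 - (8 + 6*(1/2601)) = 1 - (8 + 2/867) = 1 - 1*6938/867 = 1 - 6938/867 = -6071/867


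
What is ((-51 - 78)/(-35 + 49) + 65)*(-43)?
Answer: -33583/14 ≈ -2398.8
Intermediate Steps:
((-51 - 78)/(-35 + 49) + 65)*(-43) = (-129/14 + 65)*(-43) = (781/14)*(-43) = -33583/14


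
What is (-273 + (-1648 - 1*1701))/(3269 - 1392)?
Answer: -3622/1877 ≈ -1.9297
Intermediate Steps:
(-273 + (-1648 - 1*1701))/(3269 - 1392) = (-273 + (-1648 - 1701))/1877 = (-273 - 3349)*(1/1877) = -3622*1/1877 = -3622/1877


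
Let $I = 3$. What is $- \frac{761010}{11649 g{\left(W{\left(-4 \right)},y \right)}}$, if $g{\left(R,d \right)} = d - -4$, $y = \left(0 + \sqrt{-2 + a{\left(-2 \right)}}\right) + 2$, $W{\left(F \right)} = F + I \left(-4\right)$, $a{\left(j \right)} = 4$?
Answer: $- \frac{761010}{66011} + \frac{126835 \sqrt{2}}{66011} \approx -8.8112$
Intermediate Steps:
$W{\left(F \right)} = -12 + F$ ($W{\left(F \right)} = F + 3 \left(-4\right) = F - 12 = -12 + F$)
$y = 2 + \sqrt{2}$ ($y = \left(0 + \sqrt{-2 + 4}\right) + 2 = \left(0 + \sqrt{2}\right) + 2 = \sqrt{2} + 2 = 2 + \sqrt{2} \approx 3.4142$)
$g{\left(R,d \right)} = 4 + d$ ($g{\left(R,d \right)} = d + 4 = 4 + d$)
$- \frac{761010}{11649 g{\left(W{\left(-4 \right)},y \right)}} = - \frac{761010}{11649 \left(4 + \left(2 + \sqrt{2}\right)\right)} = - \frac{761010}{11649 \left(6 + \sqrt{2}\right)} = - \frac{761010}{69894 + 11649 \sqrt{2}}$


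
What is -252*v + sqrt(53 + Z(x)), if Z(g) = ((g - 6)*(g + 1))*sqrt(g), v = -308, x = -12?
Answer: 77616 + sqrt(53 + 396*I*sqrt(3)) ≈ 77635.0 + 17.818*I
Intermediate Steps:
Z(g) = sqrt(g)*(1 + g)*(-6 + g) (Z(g) = ((-6 + g)*(1 + g))*sqrt(g) = ((1 + g)*(-6 + g))*sqrt(g) = sqrt(g)*(1 + g)*(-6 + g))
-252*v + sqrt(53 + Z(x)) = -252*(-308) + sqrt(53 + sqrt(-12)*(-6 + (-12)**2 - 5*(-12))) = 77616 + sqrt(53 + (2*I*sqrt(3))*(-6 + 144 + 60)) = 77616 + sqrt(53 + (2*I*sqrt(3))*198) = 77616 + sqrt(53 + 396*I*sqrt(3))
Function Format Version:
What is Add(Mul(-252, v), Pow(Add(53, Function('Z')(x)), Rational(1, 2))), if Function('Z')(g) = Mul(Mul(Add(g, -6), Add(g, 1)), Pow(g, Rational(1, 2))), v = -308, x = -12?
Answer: Add(77616, Pow(Add(53, Mul(396, I, Pow(3, Rational(1, 2)))), Rational(1, 2))) ≈ Add(77635., Mul(17.818, I))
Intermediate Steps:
Function('Z')(g) = Mul(Pow(g, Rational(1, 2)), Add(1, g), Add(-6, g)) (Function('Z')(g) = Mul(Mul(Add(-6, g), Add(1, g)), Pow(g, Rational(1, 2))) = Mul(Mul(Add(1, g), Add(-6, g)), Pow(g, Rational(1, 2))) = Mul(Pow(g, Rational(1, 2)), Add(1, g), Add(-6, g)))
Add(Mul(-252, v), Pow(Add(53, Function('Z')(x)), Rational(1, 2))) = Add(Mul(-252, -308), Pow(Add(53, Mul(Pow(-12, Rational(1, 2)), Add(-6, Pow(-12, 2), Mul(-5, -12)))), Rational(1, 2))) = Add(77616, Pow(Add(53, Mul(Mul(2, I, Pow(3, Rational(1, 2))), Add(-6, 144, 60))), Rational(1, 2))) = Add(77616, Pow(Add(53, Mul(Mul(2, I, Pow(3, Rational(1, 2))), 198)), Rational(1, 2))) = Add(77616, Pow(Add(53, Mul(396, I, Pow(3, Rational(1, 2)))), Rational(1, 2)))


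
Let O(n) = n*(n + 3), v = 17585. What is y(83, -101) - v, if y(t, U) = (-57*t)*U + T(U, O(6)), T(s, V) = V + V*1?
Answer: 460354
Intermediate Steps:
O(n) = n*(3 + n)
T(s, V) = 2*V (T(s, V) = V + V = 2*V)
y(t, U) = 108 - 57*U*t (y(t, U) = (-57*t)*U + 2*(6*(3 + 6)) = -57*U*t + 2*(6*9) = -57*U*t + 2*54 = -57*U*t + 108 = 108 - 57*U*t)
y(83, -101) - v = (108 - 57*(-101)*83) - 1*17585 = (108 + 477831) - 17585 = 477939 - 17585 = 460354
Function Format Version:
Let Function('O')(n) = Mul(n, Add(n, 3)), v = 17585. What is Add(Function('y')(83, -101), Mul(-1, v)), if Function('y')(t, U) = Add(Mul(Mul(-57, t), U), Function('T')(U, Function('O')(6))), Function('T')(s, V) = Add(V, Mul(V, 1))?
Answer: 460354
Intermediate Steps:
Function('O')(n) = Mul(n, Add(3, n))
Function('T')(s, V) = Mul(2, V) (Function('T')(s, V) = Add(V, V) = Mul(2, V))
Function('y')(t, U) = Add(108, Mul(-57, U, t)) (Function('y')(t, U) = Add(Mul(Mul(-57, t), U), Mul(2, Mul(6, Add(3, 6)))) = Add(Mul(-57, U, t), Mul(2, Mul(6, 9))) = Add(Mul(-57, U, t), Mul(2, 54)) = Add(Mul(-57, U, t), 108) = Add(108, Mul(-57, U, t)))
Add(Function('y')(83, -101), Mul(-1, v)) = Add(Add(108, Mul(-57, -101, 83)), Mul(-1, 17585)) = Add(Add(108, 477831), -17585) = Add(477939, -17585) = 460354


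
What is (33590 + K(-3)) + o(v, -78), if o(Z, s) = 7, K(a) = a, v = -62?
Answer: 33594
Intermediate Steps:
(33590 + K(-3)) + o(v, -78) = (33590 - 3) + 7 = 33587 + 7 = 33594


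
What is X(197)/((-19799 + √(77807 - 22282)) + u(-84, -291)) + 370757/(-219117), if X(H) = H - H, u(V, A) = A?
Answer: -370757/219117 ≈ -1.6921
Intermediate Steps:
X(H) = 0
X(197)/((-19799 + √(77807 - 22282)) + u(-84, -291)) + 370757/(-219117) = 0/((-19799 + √(77807 - 22282)) - 291) + 370757/(-219117) = 0/((-19799 + √55525) - 291) + 370757*(-1/219117) = 0/((-19799 + 5*√2221) - 291) - 370757/219117 = 0/(-20090 + 5*√2221) - 370757/219117 = 0 - 370757/219117 = -370757/219117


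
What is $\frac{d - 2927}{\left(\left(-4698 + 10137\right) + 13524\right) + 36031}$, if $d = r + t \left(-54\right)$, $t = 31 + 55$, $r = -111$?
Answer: $- \frac{3841}{27497} \approx -0.13969$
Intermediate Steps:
$t = 86$
$d = -4755$ ($d = -111 + 86 \left(-54\right) = -111 - 4644 = -4755$)
$\frac{d - 2927}{\left(\left(-4698 + 10137\right) + 13524\right) + 36031} = \frac{-4755 - 2927}{\left(\left(-4698 + 10137\right) + 13524\right) + 36031} = - \frac{7682}{\left(5439 + 13524\right) + 36031} = - \frac{7682}{18963 + 36031} = - \frac{7682}{54994} = \left(-7682\right) \frac{1}{54994} = - \frac{3841}{27497}$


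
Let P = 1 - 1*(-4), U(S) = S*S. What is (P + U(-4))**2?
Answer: 441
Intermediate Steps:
U(S) = S**2
P = 5 (P = 1 + 4 = 5)
(P + U(-4))**2 = (5 + (-4)**2)**2 = (5 + 16)**2 = 21**2 = 441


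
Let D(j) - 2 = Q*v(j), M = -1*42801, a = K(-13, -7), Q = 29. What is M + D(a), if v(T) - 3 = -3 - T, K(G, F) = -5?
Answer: -42654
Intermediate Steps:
a = -5
M = -42801
v(T) = -T (v(T) = 3 + (-3 - T) = -T)
D(j) = 2 - 29*j (D(j) = 2 + 29*(-j) = 2 - 29*j)
M + D(a) = -42801 + (2 - 29*(-5)) = -42801 + (2 + 145) = -42801 + 147 = -42654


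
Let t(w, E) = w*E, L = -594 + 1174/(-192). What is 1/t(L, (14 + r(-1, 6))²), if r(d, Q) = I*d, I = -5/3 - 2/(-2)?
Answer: -54/6970931 ≈ -7.7465e-6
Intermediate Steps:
I = -⅔ (I = -5*⅓ - 2*(-½) = -5/3 + 1 = -⅔ ≈ -0.66667)
L = -57611/96 (L = -594 + 1174*(-1/192) = -594 - 587/96 = -57611/96 ≈ -600.11)
r(d, Q) = -2*d/3
t(w, E) = E*w
1/t(L, (14 + r(-1, 6))²) = 1/((14 - ⅔*(-1))²*(-57611/96)) = 1/((14 + ⅔)²*(-57611/96)) = 1/((44/3)²*(-57611/96)) = 1/((1936/9)*(-57611/96)) = 1/(-6970931/54) = -54/6970931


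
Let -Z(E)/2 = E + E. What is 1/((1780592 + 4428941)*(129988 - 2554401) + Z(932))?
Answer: -1/15054472532857 ≈ -6.6425e-14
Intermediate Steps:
Z(E) = -4*E (Z(E) = -2*(E + E) = -4*E)
1/((1780592 + 4428941)*(129988 - 2554401) + Z(932)) = 1/((1780592 + 4428941)*(129988 - 2554401) - 4*932) = 1/(6209533*(-2424413) - 3728) = 1/(-15054472529129 - 3728) = 1/(-15054472532857) = -1/15054472532857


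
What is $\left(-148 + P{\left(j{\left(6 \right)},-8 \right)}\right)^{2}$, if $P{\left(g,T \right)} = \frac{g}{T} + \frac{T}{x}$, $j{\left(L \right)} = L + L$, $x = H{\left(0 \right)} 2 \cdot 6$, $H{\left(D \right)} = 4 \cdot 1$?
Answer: $\frac{201601}{9} \approx 22400.0$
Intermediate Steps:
$H{\left(D \right)} = 4$
$x = 48$ ($x = 4 \cdot 2 \cdot 6 = 8 \cdot 6 = 48$)
$j{\left(L \right)} = 2 L$
$P{\left(g,T \right)} = \frac{T}{48} + \frac{g}{T}$ ($P{\left(g,T \right)} = \frac{g}{T} + \frac{T}{48} = \frac{T}{48} + \frac{g}{T}$)
$\left(-148 + P{\left(j{\left(6 \right)},-8 \right)}\right)^{2} = \left(-148 + \left(\frac{1}{48} \left(-8\right) + \frac{2 \cdot 6}{-8}\right)\right)^{2} = \left(-148 + \left(- \frac{1}{6} + 12 \left(- \frac{1}{8}\right)\right)\right)^{2} = \left(-148 - \frac{5}{3}\right)^{2} = \left(- \frac{449}{3}\right)^{2} = \frac{201601}{9}$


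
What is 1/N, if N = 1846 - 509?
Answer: 1/1337 ≈ 0.00074794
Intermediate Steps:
N = 1337
1/N = 1/1337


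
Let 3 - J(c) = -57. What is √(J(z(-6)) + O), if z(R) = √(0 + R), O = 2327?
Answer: √2387 ≈ 48.857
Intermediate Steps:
z(R) = √R
J(c) = 60 (J(c) = 3 - 1*(-57) = 3 + 57 = 60)
√(J(z(-6)) + O) = √(60 + 2327) = √2387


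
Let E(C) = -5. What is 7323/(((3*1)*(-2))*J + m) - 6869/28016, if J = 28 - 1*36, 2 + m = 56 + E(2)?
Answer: 204494875/2717552 ≈ 75.250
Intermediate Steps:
m = 49 (m = -2 + (56 - 5) = -2 + 51 = 49)
J = -8 (J = 28 - 36 = -8)
7323/(((3*1)*(-2))*J + m) - 6869/28016 = 7323/(((3*1)*(-2))*(-8) + 49) - 6869/28016 = 7323/((3*(-2))*(-8) + 49) - 6869*1/28016 = 7323/(-6*(-8) + 49) - 6869/28016 = 7323/(48 + 49) - 6869/28016 = 7323/97 - 6869/28016 = 204494875/2717552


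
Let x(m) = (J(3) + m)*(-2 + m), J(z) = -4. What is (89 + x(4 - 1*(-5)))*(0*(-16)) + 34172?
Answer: 34172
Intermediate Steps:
x(m) = (-4 + m)*(-2 + m)
(89 + x(4 - 1*(-5)))*(0*(-16)) + 34172 = (89 + (8 + (4 - 1*(-5))**2 - 6*(4 - 1*(-5))))*(0*(-16)) + 34172 = (89 + (8 + (4 + 5)**2 - 6*(4 + 5)))*0 + 34172 = (89 + (8 + 9**2 - 6*9))*0 + 34172 = (89 + (8 + 81 - 54))*0 + 34172 = (89 + 35)*0 + 34172 = 124*0 + 34172 = 0 + 34172 = 34172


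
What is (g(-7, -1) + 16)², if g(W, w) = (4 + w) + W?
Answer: 144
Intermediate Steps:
g(W, w) = 4 + W + w
(g(-7, -1) + 16)² = ((4 - 7 - 1) + 16)² = (-4 + 16)² = 12² = 144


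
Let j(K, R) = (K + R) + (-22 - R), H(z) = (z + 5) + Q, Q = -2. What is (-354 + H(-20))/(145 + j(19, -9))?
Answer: -371/142 ≈ -2.6127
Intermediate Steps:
H(z) = 3 + z (H(z) = (z + 5) - 2 = (5 + z) - 2 = 3 + z)
j(K, R) = -22 + K
(-354 + H(-20))/(145 + j(19, -9)) = (-354 + (3 - 20))/(145 + (-22 + 19)) = (-354 - 17)/(145 - 3) = -371/142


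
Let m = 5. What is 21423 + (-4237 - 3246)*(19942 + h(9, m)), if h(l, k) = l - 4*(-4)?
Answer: -149391638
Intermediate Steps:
h(l, k) = 16 + l (h(l, k) = l + 16 = 16 + l)
21423 + (-4237 - 3246)*(19942 + h(9, m)) = 21423 + (-4237 - 3246)*(19942 + (16 + 9)) = 21423 - 7483*(19942 + 25) = 21423 - 7483*19967 = 21423 - 149413061 = -149391638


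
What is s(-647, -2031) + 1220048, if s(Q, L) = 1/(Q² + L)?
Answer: 508245155745/416578 ≈ 1.2200e+6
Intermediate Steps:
s(Q, L) = 1/(L + Q²)
s(-647, -2031) + 1220048 = 1/(-2031 + (-647)²) + 1220048 = 1/(-2031 + 418609) + 1220048 = 1/416578 + 1220048 = 508245155745/416578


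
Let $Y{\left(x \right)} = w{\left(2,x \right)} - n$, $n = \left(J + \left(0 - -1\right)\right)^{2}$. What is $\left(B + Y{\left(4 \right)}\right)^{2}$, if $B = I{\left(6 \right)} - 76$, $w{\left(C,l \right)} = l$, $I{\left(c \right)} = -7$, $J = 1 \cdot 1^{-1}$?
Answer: $6889$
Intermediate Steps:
$J = 1$ ($J = 1 \cdot 1 = 1$)
$n = 4$ ($n = \left(1 + \left(0 - -1\right)\right)^{2} = \left(1 + \left(0 + 1\right)\right)^{2} = \left(1 + 1\right)^{2} = 2^{2} = 4$)
$Y{\left(x \right)} = -4 + x$ ($Y{\left(x \right)} = x - 4 = -4 + x$)
$B = -83$ ($B = -7 - 76 = -83$)
$\left(B + Y{\left(4 \right)}\right)^{2} = \left(-83 + \left(-4 + 4\right)\right)^{2} = \left(-83 + 0\right)^{2} = \left(-83\right)^{2} = 6889$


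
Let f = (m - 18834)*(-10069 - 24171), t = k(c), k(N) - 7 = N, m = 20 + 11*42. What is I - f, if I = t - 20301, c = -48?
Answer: -628392822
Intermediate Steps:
m = 482 (m = 20 + 462 = 482)
k(N) = 7 + N
t = -41 (t = 7 - 48 = -41)
I = -20342 (I = -41 - 20301 = -20342)
f = 628372480 (f = (482 - 18834)*(-10069 - 24171) = -18352*(-34240) = 628372480)
I - f = -20342 - 1*628372480 = -20342 - 628372480 = -628392822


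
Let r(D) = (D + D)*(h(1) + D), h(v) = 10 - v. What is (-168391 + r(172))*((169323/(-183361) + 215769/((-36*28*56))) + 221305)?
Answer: -11575613925448557349/492874368 ≈ -2.3486e+10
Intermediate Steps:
r(D) = 2*D*(9 + D) (r(D) = (D + D)*((10 - 1*1) + D) = (2*D)*((10 - 1) + D) = (2*D)*(9 + D) = 2*D*(9 + D))
(-168391 + r(172))*((169323/(-183361) + 215769/((-36*28*56))) + 221305) = (-168391 + 2*172*(9 + 172))*((169323/(-183361) + 215769/((-36*28*56))) + 221305) = (-168391 + 2*172*181)*((169323*(-1/183361) + 215769/((-1008*56))) + 221305) = (-168391 + 62264)*((-169323/183361 + 215769/(-56448)) + 221305) = -106127*((-169323/183361 + 215769*(-1/56448)) + 221305) = -106127*((-169323/183361 - 71923/18816) + 221305) = -106127*(-16373854771/3450120576 + 221305) = -106127*763512560216909/3450120576 = -11575613925448557349/492874368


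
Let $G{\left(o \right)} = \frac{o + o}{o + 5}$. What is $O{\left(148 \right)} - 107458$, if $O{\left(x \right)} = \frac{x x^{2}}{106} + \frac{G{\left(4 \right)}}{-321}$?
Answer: $- \frac{11770878466}{153117} \approx -76875.0$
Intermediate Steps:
$G{\left(o \right)} = \frac{2 o}{5 + o}$
$O{\left(x \right)} = - \frac{8}{2889} + \frac{x^{3}}{106}$ ($O{\left(x \right)} = \frac{x x^{2}}{106} + \frac{2 \cdot 4 \frac{1}{5 + 4}}{-321} = x^{3} \cdot \frac{1}{106} + 2 \cdot 4 \cdot \frac{1}{9} \left(- \frac{1}{321}\right) = \frac{x^{3}}{106} + 2 \cdot 4 \cdot \frac{1}{9} \left(- \frac{1}{321}\right) = \frac{x^{3}}{106} + \frac{8}{9} \left(- \frac{1}{321}\right) = \frac{x^{3}}{106} - \frac{8}{2889} = - \frac{8}{2889} + \frac{x^{3}}{106}$)
$O{\left(148 \right)} - 107458 = \left(- \frac{8}{2889} + \frac{148^{3}}{106}\right) - 107458 = \left(- \frac{8}{2889} + \frac{1}{106} \cdot 3241792\right) - 107458 = \left(- \frac{8}{2889} + \frac{1620896}{53}\right) - 107458 = \frac{4682768120}{153117} - 107458 = - \frac{11770878466}{153117}$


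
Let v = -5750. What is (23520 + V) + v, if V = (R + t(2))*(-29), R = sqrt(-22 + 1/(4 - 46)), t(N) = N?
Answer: 17712 - 145*I*sqrt(1554)/42 ≈ 17712.0 - 136.1*I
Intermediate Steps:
R = 5*I*sqrt(1554)/42 (R = sqrt(-22 + 1/(-42)) = sqrt(-22 - 1/42) = sqrt(-925/42) = 5*I*sqrt(1554)/42 ≈ 4.693*I)
V = -58 - 145*I*sqrt(1554)/42 (V = (5*I*sqrt(1554)/42 + 2)*(-29) = (2 + 5*I*sqrt(1554)/42)*(-29) = -58 - 145*I*sqrt(1554)/42 ≈ -58.0 - 136.1*I)
(23520 + V) + v = (23520 + (-58 - 145*I*sqrt(1554)/42)) - 5750 = (23462 - 145*I*sqrt(1554)/42) - 5750 = 17712 - 145*I*sqrt(1554)/42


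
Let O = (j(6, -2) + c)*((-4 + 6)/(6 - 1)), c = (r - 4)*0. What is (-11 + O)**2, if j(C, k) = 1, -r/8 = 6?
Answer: 2809/25 ≈ 112.36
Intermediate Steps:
r = -48 (r = -8*6 = -48)
c = 0 (c = (-48 - 4)*0 = -52*0 = 0)
O = 2/5 (O = (1 + 0)*((-4 + 6)/(6 - 1)) = 1*(2/5) = 2/5 ≈ 0.40000)
(-11 + O)**2 = (-11 + 2/5)**2 = (-53/5)**2 = 2809/25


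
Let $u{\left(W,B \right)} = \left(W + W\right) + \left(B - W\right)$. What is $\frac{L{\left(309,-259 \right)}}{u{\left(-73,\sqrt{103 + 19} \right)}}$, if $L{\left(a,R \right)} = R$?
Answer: $\frac{18907}{5207} + \frac{259 \sqrt{122}}{5207} \approx 4.1805$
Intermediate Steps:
$u{\left(W,B \right)} = B + W$ ($u{\left(W,B \right)} = 2 W + \left(B - W\right) = B + W$)
$\frac{L{\left(309,-259 \right)}}{u{\left(-73,\sqrt{103 + 19} \right)}} = - \frac{259}{\sqrt{103 + 19} - 73} = - \frac{259}{\sqrt{122} - 73} = - \frac{259}{-73 + \sqrt{122}}$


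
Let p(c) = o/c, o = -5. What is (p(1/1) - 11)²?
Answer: 256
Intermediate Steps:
p(c) = -5/c
(p(1/1) - 11)² = (-5/(1/1) - 11)² = (-5/1 - 11)² = (-5*1 - 11)² = (-5 - 11)² = (-16)² = 256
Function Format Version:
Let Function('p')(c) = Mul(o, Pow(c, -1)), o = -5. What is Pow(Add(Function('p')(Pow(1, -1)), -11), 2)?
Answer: 256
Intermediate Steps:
Function('p')(c) = Mul(-5, Pow(c, -1))
Pow(Add(Function('p')(Pow(1, -1)), -11), 2) = Pow(Add(Mul(-5, Pow(Pow(1, -1), -1)), -11), 2) = Pow(Add(Mul(-5, Pow(1, -1)), -11), 2) = Pow(Add(Mul(-5, 1), -11), 2) = Pow(Add(-5, -11), 2) = Pow(-16, 2) = 256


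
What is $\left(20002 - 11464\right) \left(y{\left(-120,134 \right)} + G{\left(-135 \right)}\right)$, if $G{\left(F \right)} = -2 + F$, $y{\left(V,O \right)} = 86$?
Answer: $-435438$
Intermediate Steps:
$\left(20002 - 11464\right) \left(y{\left(-120,134 \right)} + G{\left(-135 \right)}\right) = \left(20002 - 11464\right) \left(86 - 137\right) = 8538 \left(86 - 137\right) = 8538 \left(-51\right) = -435438$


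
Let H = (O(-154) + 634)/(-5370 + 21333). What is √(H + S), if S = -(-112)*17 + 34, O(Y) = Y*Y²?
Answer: 2*√12098474762/5321 ≈ 41.343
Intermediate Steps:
O(Y) = Y³
S = 1938 (S = -28*(-68) + 34 = 1904 + 34 = 1938)
H = -1217210/5321 (H = ((-154)³ + 634)/(-5370 + 21333) = (-3652264 + 634)/15963 = -3651630*1/15963 = -1217210/5321 ≈ -228.76)
√(H + S) = √(-1217210/5321 + 1938) = √(9094888/5321) = 2*√12098474762/5321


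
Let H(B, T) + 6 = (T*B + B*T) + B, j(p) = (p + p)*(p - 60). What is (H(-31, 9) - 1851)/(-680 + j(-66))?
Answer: -1223/7976 ≈ -0.15334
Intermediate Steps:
j(p) = 2*p*(-60 + p) (j(p) = (2*p)*(-60 + p) = 2*p*(-60 + p))
H(B, T) = -6 + B + 2*B*T (H(B, T) = -6 + ((T*B + B*T) + B) = -6 + ((B*T + B*T) + B) = -6 + (2*B*T + B) = -6 + (B + 2*B*T) = -6 + B + 2*B*T)
(H(-31, 9) - 1851)/(-680 + j(-66)) = ((-6 - 31 + 2*(-31)*9) - 1851)/(-680 + 2*(-66)*(-60 - 66)) = ((-6 - 31 - 558) - 1851)/(-680 + 2*(-66)*(-126)) = (-595 - 1851)/(-680 + 16632) = -2446/15952 = -2446*1/15952 = -1223/7976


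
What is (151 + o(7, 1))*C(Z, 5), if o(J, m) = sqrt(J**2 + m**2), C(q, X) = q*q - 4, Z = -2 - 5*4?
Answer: 72480 + 2400*sqrt(2) ≈ 75874.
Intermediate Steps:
Z = -22 (Z = -2 - 20 = -22)
C(q, X) = -4 + q**2 (C(q, X) = q**2 - 4 = -4 + q**2)
(151 + o(7, 1))*C(Z, 5) = (151 + sqrt(7**2 + 1**2))*(-4 + (-22)**2) = (151 + sqrt(49 + 1))*(-4 + 484) = (151 + sqrt(50))*480 = (151 + 5*sqrt(2))*480 = 72480 + 2400*sqrt(2)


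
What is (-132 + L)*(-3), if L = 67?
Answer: 195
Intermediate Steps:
(-132 + L)*(-3) = (-132 + 67)*(-3) = -65*(-3) = 195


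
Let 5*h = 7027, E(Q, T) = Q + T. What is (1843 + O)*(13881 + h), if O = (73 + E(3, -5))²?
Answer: 526157888/5 ≈ 1.0523e+8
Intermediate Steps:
h = 7027/5 (h = (⅕)*7027 = 7027/5 ≈ 1405.4)
O = 5041 (O = (73 + (3 - 5))² = (73 - 2)² = 71² = 5041)
(1843 + O)*(13881 + h) = (1843 + 5041)*(13881 + 7027/5) = 6884*(76432/5) = 526157888/5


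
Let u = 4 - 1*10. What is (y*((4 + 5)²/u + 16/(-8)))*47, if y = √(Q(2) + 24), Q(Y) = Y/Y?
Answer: -7285/2 ≈ -3642.5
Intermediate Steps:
u = -6 (u = 4 - 10 = -6)
Q(Y) = 1
y = 5 (y = √(1 + 24) = √25 = 5)
(y*((4 + 5)²/u + 16/(-8)))*47 = (5*((4 + 5)²/(-6) + 16/(-8)))*47 = (5*(9²*(-⅙) + 16*(-⅛)))*47 = (5*(81*(-⅙) - 2))*47 = (5*(-27/2 - 2))*47 = (5*(-31/2))*47 = -155/2*47 = -7285/2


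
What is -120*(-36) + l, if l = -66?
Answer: 4254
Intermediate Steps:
-120*(-36) + l = -120*(-36) - 66 = 4320 - 66 = 4254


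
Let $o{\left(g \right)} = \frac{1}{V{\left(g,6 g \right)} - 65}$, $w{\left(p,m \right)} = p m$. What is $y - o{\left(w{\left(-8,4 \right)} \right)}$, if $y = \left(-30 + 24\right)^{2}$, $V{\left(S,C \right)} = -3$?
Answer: $\frac{2449}{68} \approx 36.015$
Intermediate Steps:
$w{\left(p,m \right)} = m p$
$o{\left(g \right)} = - \frac{1}{68}$ ($o{\left(g \right)} = \frac{1}{-3 - 65} = \frac{1}{-68} = - \frac{1}{68}$)
$y = 36$ ($y = \left(-6\right)^{2} = 36$)
$y - o{\left(w{\left(-8,4 \right)} \right)} = 36 - - \frac{1}{68} = 36 + \frac{1}{68} = \frac{2449}{68}$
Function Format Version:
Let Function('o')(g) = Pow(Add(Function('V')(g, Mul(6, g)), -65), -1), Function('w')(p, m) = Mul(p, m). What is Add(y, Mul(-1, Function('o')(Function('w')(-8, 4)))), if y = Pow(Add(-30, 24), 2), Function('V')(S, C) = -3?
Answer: Rational(2449, 68) ≈ 36.015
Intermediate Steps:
Function('w')(p, m) = Mul(m, p)
Function('o')(g) = Rational(-1, 68) (Function('o')(g) = Pow(Add(-3, -65), -1) = Pow(-68, -1) = Rational(-1, 68))
y = 36 (y = Pow(-6, 2) = 36)
Add(y, Mul(-1, Function('o')(Function('w')(-8, 4)))) = Add(36, Mul(-1, Rational(-1, 68))) = Add(36, Rational(1, 68)) = Rational(2449, 68)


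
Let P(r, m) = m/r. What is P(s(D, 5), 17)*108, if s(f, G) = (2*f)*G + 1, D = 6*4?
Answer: 1836/241 ≈ 7.6183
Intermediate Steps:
D = 24
s(f, G) = 1 + 2*G*f (s(f, G) = 2*G*f + 1 = 1 + 2*G*f)
P(s(D, 5), 17)*108 = (17/(1 + 2*5*24))*108 = (17/(1 + 240))*108 = (17/241)*108 = 1836/241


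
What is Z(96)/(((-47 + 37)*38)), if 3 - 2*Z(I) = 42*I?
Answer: 4029/760 ≈ 5.3013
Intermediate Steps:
Z(I) = 3/2 - 21*I
Z(96)/(((-47 + 37)*38)) = (3/2 - 21*96)/(((-47 + 37)*38)) = (3/2 - 2016)/((-10*38)) = -4029/2/(-380) = -4029/2*(-1/380) = 4029/760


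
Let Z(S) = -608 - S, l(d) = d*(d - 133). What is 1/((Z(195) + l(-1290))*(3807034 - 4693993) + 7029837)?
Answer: -1/1627444769616 ≈ -6.1446e-13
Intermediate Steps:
l(d) = d*(-133 + d)
1/((Z(195) + l(-1290))*(3807034 - 4693993) + 7029837) = 1/(((-608 - 1*195) - 1290*(-133 - 1290))*(3807034 - 4693993) + 7029837) = 1/(((-608 - 195) - 1290*(-1423))*(-886959) + 7029837) = 1/((-803 + 1835670)*(-886959) + 7029837) = 1/(1834867*(-886959) + 7029837) = 1/(-1627451799453 + 7029837) = 1/(-1627444769616) = -1/1627444769616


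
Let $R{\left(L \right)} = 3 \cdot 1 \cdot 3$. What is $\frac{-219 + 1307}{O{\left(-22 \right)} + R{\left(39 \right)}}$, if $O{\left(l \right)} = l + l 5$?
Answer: $- \frac{1088}{123} \approx -8.8455$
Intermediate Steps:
$O{\left(l \right)} = 6 l$ ($O{\left(l \right)} = l + 5 l = 6 l$)
$R{\left(L \right)} = 9$ ($R{\left(L \right)} = 3 \cdot 3 = 9$)
$\frac{-219 + 1307}{O{\left(-22 \right)} + R{\left(39 \right)}} = \frac{-219 + 1307}{6 \left(-22\right) + 9} = \frac{1088}{-132 + 9} = \frac{1088}{-123} = 1088 \left(- \frac{1}{123}\right) = - \frac{1088}{123}$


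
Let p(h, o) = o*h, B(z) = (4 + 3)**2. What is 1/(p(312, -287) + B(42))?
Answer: -1/89495 ≈ -1.1174e-5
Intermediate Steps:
B(z) = 49 (B(z) = 7**2 = 49)
p(h, o) = h*o
1/(p(312, -287) + B(42)) = 1/(312*(-287) + 49) = 1/(-89544 + 49) = 1/(-89495) = -1/89495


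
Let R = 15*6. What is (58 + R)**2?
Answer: 21904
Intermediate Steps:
R = 90
(58 + R)**2 = (58 + 90)**2 = 148**2 = 21904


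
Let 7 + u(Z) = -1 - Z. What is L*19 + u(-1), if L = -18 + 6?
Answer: -235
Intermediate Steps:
u(Z) = -8 - Z (u(Z) = -7 + (-1 - Z) = -8 - Z)
L = -12
L*19 + u(-1) = -12*19 + (-8 - 1*(-1)) = -228 + (-8 + 1) = -228 - 7 = -235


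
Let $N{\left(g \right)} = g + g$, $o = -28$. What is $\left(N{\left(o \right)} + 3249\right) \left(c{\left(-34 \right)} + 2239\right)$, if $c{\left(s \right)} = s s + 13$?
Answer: $10881744$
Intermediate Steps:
$c{\left(s \right)} = 13 + s^{2}$ ($c{\left(s \right)} = s^{2} + 13 = 13 + s^{2}$)
$N{\left(g \right)} = 2 g$
$\left(N{\left(o \right)} + 3249\right) \left(c{\left(-34 \right)} + 2239\right) = \left(2 \left(-28\right) + 3249\right) \left(\left(13 + \left(-34\right)^{2}\right) + 2239\right) = \left(-56 + 3249\right) \left(\left(13 + 1156\right) + 2239\right) = 3193 \left(1169 + 2239\right) = 3193 \cdot 3408 = 10881744$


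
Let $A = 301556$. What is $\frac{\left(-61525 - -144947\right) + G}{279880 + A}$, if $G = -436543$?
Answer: $- \frac{3797}{6252} \approx -0.60733$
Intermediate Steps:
$\frac{\left(-61525 - -144947\right) + G}{279880 + A} = \frac{\left(-61525 - -144947\right) - 436543}{279880 + 301556} = \frac{\left(-61525 + 144947\right) - 436543}{581436} = \left(83422 - 436543\right) \frac{1}{581436} = \left(-353121\right) \frac{1}{581436} = - \frac{3797}{6252}$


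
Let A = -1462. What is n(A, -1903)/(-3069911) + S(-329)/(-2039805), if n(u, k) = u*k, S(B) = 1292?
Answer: -334063719926/368354106315 ≈ -0.90691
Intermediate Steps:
n(u, k) = k*u
n(A, -1903)/(-3069911) + S(-329)/(-2039805) = -1903*(-1462)/(-3069911) + 1292/(-2039805) = 2782186*(-1/3069911) + 1292*(-1/2039805) = -163658/180583 - 1292/2039805 = -334063719926/368354106315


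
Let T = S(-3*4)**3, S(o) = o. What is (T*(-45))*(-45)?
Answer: -3499200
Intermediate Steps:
T = -1728 (T = (-3*4)**3 = (-12)**3 = -1728)
(T*(-45))*(-45) = -1728*(-45)*(-45) = 77760*(-45) = -3499200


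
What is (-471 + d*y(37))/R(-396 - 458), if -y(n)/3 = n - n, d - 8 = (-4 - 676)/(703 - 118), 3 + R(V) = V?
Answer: 471/857 ≈ 0.54959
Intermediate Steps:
R(V) = -3 + V
d = 800/117 (d = 8 + (-4 - 676)/(703 - 118) = 8 - 680/585 = 8 - 680*1/585 = 8 - 136/117 = 800/117 ≈ 6.8376)
y(n) = 0 (y(n) = -3*(n - n) = -3*0 = 0)
(-471 + d*y(37))/R(-396 - 458) = (-471 + (800/117)*0)/(-3 + (-396 - 458)) = (-471 + 0)/(-3 - 854) = -471/(-857) = -471*(-1/857) = 471/857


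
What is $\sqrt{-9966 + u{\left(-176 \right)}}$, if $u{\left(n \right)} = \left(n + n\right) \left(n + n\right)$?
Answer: $\sqrt{113938} \approx 337.55$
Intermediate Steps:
$u{\left(n \right)} = 4 n^{2}$ ($u{\left(n \right)} = 2 n 2 n = 4 n^{2}$)
$\sqrt{-9966 + u{\left(-176 \right)}} = \sqrt{-9966 + 4 \left(-176\right)^{2}} = \sqrt{-9966 + 4 \cdot 30976} = \sqrt{-9966 + 123904} = \sqrt{113938}$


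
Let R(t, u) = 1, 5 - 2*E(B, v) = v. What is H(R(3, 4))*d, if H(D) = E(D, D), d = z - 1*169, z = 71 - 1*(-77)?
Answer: -42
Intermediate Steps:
E(B, v) = 5/2 - v/2
z = 148 (z = 71 + 77 = 148)
d = -21 (d = 148 - 1*169 = 148 - 169 = -21)
H(D) = 5/2 - D/2
H(R(3, 4))*d = (5/2 - ½*1)*(-21) = (5/2 - ½)*(-21) = 2*(-21) = -42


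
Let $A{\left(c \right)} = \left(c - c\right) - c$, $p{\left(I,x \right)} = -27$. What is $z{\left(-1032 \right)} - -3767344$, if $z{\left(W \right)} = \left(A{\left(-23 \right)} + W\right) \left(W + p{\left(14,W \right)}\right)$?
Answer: $4835875$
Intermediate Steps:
$A{\left(c \right)} = - c$ ($A{\left(c \right)} = 0 - c = - c$)
$z{\left(W \right)} = \left(-27 + W\right) \left(23 + W\right)$ ($z{\left(W \right)} = \left(\left(-1\right) \left(-23\right) + W\right) \left(W - 27\right) = \left(23 + W\right) \left(-27 + W\right) = \left(-27 + W\right) \left(23 + W\right)$)
$z{\left(-1032 \right)} - -3767344 = \left(-621 + \left(-1032\right)^{2} - -4128\right) - -3767344 = \left(-621 + 1065024 + 4128\right) + 3767344 = 1068531 + 3767344 = 4835875$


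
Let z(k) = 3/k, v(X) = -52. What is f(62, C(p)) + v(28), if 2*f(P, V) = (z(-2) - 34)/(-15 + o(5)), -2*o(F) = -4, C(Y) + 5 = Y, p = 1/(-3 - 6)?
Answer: -2633/52 ≈ -50.635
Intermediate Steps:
p = -⅑ (p = 1/(-9) = -⅑ ≈ -0.11111)
C(Y) = -5 + Y
o(F) = 2 (o(F) = -½*(-4) = 2)
f(P, V) = 71/52 (f(P, V) = ((3/(-2) - 34)/(-15 + 2))/2 = ((3*(-½) - 34)/(-13))/2 = ((-3/2 - 34)*(-1/13))/2 = (-71/2*(-1/13))/2 = (½)*(71/26) = 71/52)
f(62, C(p)) + v(28) = 71/52 - 52 = -2633/52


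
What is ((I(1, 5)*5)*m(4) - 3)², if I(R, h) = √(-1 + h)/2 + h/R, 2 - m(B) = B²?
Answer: 178929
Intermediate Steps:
m(B) = 2 - B²
I(R, h) = √(-1 + h)/2 + h/R (I(R, h) = √(-1 + h)*(½) + h/R = √(-1 + h)/2 + h/R)
((I(1, 5)*5)*m(4) - 3)² = (((√(-1 + 5)/2 + 5/1)*5)*(2 - 1*4²) - 3)² = (((√4/2 + 5*1)*5)*(2 - 1*16) - 3)² = ((((½)*2 + 5)*5)*(2 - 16) - 3)² = (((1 + 5)*5)*(-14) - 3)² = ((6*5)*(-14) - 3)² = (30*(-14) - 3)² = (-420 - 3)² = (-423)² = 178929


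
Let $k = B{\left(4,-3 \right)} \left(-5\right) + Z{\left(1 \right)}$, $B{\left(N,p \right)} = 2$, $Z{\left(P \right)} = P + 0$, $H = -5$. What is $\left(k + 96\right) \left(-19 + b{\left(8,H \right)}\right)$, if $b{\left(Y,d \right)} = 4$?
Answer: $-1305$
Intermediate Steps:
$Z{\left(P \right)} = P$
$k = -9$ ($k = 2 \left(-5\right) + 1 = -10 + 1 = -9$)
$\left(k + 96\right) \left(-19 + b{\left(8,H \right)}\right) = \left(-9 + 96\right) \left(-19 + 4\right) = 87 \left(-15\right) = -1305$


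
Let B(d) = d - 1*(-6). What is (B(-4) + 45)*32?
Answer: 1504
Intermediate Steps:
B(d) = 6 + d (B(d) = d + 6 = 6 + d)
(B(-4) + 45)*32 = ((6 - 4) + 45)*32 = (2 + 45)*32 = 47*32 = 1504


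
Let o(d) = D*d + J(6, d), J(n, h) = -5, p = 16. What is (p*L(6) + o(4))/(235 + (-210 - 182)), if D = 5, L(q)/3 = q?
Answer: -303/157 ≈ -1.9299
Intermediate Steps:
L(q) = 3*q
o(d) = -5 + 5*d (o(d) = 5*d - 5 = -5 + 5*d)
(p*L(6) + o(4))/(235 + (-210 - 182)) = (16*(3*6) + (-5 + 5*4))/(235 + (-210 - 182)) = (16*18 + (-5 + 20))/(235 - 392) = (288 + 15)/(-157) = 303*(-1/157) = -303/157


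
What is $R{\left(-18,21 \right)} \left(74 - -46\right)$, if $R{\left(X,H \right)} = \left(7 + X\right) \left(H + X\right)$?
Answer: $-3960$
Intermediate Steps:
$R{\left(-18,21 \right)} \left(74 - -46\right) = \left(\left(-18\right)^{2} + 7 \cdot 21 + 7 \left(-18\right) + 21 \left(-18\right)\right) \left(74 - -46\right) = \left(324 + 147 - 126 - 378\right) \left(74 + 46\right) = \left(-33\right) 120 = -3960$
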